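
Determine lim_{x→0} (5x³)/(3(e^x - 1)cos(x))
Both numerator and denominator → 0 as x → 0; this is a 0/0 indeterminate form.
Expand each to leading order near x = 0: numerator ~ 5·x^3, denominator ~ 3·x.
The limit of the ratio is 0.

Final answer: 0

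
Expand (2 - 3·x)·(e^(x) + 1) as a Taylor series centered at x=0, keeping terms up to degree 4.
-5·x^4/12 - 7·x^3/6 - 2·x^2 - 4·x + 4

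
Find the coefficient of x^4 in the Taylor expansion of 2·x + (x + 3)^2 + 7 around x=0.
Expand to order 4: 2·x + (x + 3)^2 + 7 = x^2 + 8·x + 16 + O(x^5).
The coefficient of x^4 is 0.

Final answer: 0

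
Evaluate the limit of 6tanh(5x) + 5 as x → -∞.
Evaluate the dominant behaviour as x → -∞; each term tends to a finite value or vanishes.
Limit = -1.

Final answer: -1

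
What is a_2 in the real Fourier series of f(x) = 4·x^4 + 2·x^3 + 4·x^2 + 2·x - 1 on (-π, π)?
a_2 = (1/π) ∫_{-π}^{π} f(x)·cos(2x) dx.
Evaluate the integral (use parity and integration by parts as needed): a_2 = -8 + 8·π^2.

Final answer: -8 + 8·π^2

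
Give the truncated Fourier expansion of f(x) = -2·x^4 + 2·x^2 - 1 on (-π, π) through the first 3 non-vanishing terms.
(-104 + 16·π^2)·cos(x) + (8 - 4·π^2)·cos(2·x) - 2·π^4/5 - 1 + 2·π^2/3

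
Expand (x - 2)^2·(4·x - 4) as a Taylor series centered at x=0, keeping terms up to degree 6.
4·x^3 - 20·x^2 + 32·x - 16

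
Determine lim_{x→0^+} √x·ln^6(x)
This is a 0·∞ indeterminate form at x → 0⁺.
Rewrite the product as ln^6(x) / x^(-1/2) and apply L'Hôpital, or use the standard hierarchy x^(-1/2) ≫ |ln x|^6 as x → 0⁺.
The indeterminate product → 0, so the limit = 0.

Final answer: 0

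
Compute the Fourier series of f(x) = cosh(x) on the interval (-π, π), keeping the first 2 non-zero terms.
-cos(x)·sinh(π)/π + sinh(π)/π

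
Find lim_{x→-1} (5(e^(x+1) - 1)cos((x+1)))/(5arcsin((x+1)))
Both numerator and denominator → 0 as x → -1; this is a 0/0 indeterminate form.
Expand each to leading order near x = -1: numerator ~ 5·(x + 1), denominator ~ 5·(x + 1).
The limit of the ratio is 1.

Final answer: 1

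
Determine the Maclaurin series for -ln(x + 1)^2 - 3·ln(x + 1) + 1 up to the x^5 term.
7·x^5/30 - x^4/6 + x^2/2 - 3·x + 1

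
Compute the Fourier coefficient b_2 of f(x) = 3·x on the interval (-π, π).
b_2 = (1/π) ∫_{-π}^{π} f(x)·sin(2x) dx.
Evaluate the integral (use parity and integration by parts as needed): b_2 = -3.

Final answer: -3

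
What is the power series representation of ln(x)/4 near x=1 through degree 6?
(x - 1)/4 - (x - 1)^2/8 + (x - 1)^3/12 - (x - 1)^4/16 + (x - 1)^5/20 - (x - 1)^6/24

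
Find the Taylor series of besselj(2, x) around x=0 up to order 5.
-x^4/96 + x^2/8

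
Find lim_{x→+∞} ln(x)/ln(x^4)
This is an ∞/∞ indeterminate form as x → +∞.
Write ln(x^4) = 4·ln(x), reducing the quotient to 1/4.
Limit = 1/4.

Final answer: 1/4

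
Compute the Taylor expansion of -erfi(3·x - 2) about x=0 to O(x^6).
-1863·x^5·e^(4)/√(π) + 594·x^4·e^(4)/√(π) - 162·x^3·e^(4)/√(π) + 36·x^2·e^(4)/√(π) - 6·x·e^(4)/√(π) + erfi(2)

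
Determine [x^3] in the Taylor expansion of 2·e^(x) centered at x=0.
Expand to order 3: 2·e^(x) = x^3/3 + x^2 + 2·x + 2 + O(x^4).
The coefficient of x^3 is 1/3.

Final answer: 1/3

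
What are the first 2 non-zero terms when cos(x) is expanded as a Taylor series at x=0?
1 - x^2/2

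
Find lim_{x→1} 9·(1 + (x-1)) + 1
Direct substitution at x = 1 gives 10.

Final answer: 10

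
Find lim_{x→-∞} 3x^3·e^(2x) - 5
The product is a 0·∞ indeterminate form at x → -∞.
Rewrite the product as 3x^3 / e^(-2x) (an ∞/∞ form) and apply L'Hôpital, or use the standard hierarchy e^(2|x|) ≫ |x^3| as x → -∞.
The indeterminate product → 0, so the limit = -5.

Final answer: -5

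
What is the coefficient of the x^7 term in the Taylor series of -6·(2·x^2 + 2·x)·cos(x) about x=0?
Expand to order 7: -6·(2·x^2 + 2·x)·cos(x) = x^7/60 - x^6/2 - x^5/2 + 6·x^4 + 6·x^3 - 12·x^2 - 12·x + O(x^8).
The coefficient of x^7 is 1/60.

Final answer: 1/60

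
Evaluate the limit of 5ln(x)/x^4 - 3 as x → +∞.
The quotient is an ∞/∞ indeterminate form as x → +∞.
The polynomial denominator x^4 dominates the logarithmic numerator (any positive power of x ≫ ln(x) as x → ∞), so the quotient → 0.
Adding the constant: 0 - 3 = -3. Limit = -3.

Final answer: -3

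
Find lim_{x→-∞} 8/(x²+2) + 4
Evaluate the dominant behaviour as x → -∞; each term tends to a finite value or vanishes.
Limit = 4.

Final answer: 4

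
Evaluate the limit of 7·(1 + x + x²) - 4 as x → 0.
Direct substitution at x = 0 gives 3.

Final answer: 3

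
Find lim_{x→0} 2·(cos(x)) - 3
Direct substitution at x = 0 gives -1.

Final answer: -1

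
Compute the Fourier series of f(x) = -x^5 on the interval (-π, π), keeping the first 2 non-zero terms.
(-240 - 2·π^4 + 40·π^2)·sin(x) + (-5·π^2 + 15/2 + π^4)·sin(2·x)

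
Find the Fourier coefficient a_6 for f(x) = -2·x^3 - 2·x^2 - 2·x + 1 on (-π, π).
a_6 = (1/π) ∫_{-π}^{π} f(x)·cos(6x) dx.
Evaluate the integral (use parity and integration by parts as needed): a_6 = -2/9.

Final answer: -2/9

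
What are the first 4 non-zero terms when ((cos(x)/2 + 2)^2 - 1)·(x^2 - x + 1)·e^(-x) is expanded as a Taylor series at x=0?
-25·x^3/4 + 95·x^2/8 - 21·x/2 + 21/4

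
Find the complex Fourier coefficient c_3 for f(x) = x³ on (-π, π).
Compute the real Fourier coefficients first: a_3 = 0, b_3 = -4/9 + 2·π^2/3.
Then c_3 = (a_3 − i·b_3)/2 = -i·π^2/3 + 2·i/9.

Final answer: -i·π^2/3 + 2·i/9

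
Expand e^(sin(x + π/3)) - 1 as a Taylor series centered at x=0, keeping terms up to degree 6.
x^6·(-e^(√(3)/2)/15360 + 89·√(3)·e^(√(3)/2)/23040) + x^5·(157·e^(√(3)/2)/3840 + 5·√(3)·e^(√(3)/2)/192) + x^4·(-√(3)·e^(√(3)/2)/96 + 7·e^(√(3)/2)/128) + x^3·(-√(3)·e^(√(3)/2)/8 - e^(√(3)/2)/16) + x^2·(-√(3)·e^(√(3)/2)/4 + e^(√(3)/2)/8) + x·e^(√(3)/2)/2 - 1 + e^(√(3)/2)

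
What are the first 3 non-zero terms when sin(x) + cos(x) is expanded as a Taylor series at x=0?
-x^2/2 + x + 1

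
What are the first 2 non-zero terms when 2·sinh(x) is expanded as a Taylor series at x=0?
x^3/3 + 2·x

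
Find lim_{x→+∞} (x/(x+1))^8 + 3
As x → +∞: x/(x+1) = 1/(1 + 1/x) → 1, and the 8th power of a limit-1 base also → 1; with the additive constant, 1 + 3 = 4.
Limit = 4.

Final answer: 4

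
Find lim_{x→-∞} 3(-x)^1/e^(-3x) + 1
The quotient is an ∞/∞ indeterminate form as x → -∞.
Compare growth rates of the dominant terms (exponentials ≫ polynomials ≫ logarithms), or apply L'Hôpital's rule; the quotient → 0.
Adding the constant: 0 + 1 = 1. Limit = 1.

Final answer: 1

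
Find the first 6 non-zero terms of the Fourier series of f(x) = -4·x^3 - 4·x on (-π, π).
(40 - 8·π^2)·sin(x) + (-2 + 4·π^2)·sin(2·x) + (-8·π^2/3 - 8/9)·sin(3·x) + (5/4 + 2·π^2)·sin(4·x) + (-8·π^2/5 - 152/125)·sin(5·x) + (10/9 + 4·π^2/3)·sin(6·x)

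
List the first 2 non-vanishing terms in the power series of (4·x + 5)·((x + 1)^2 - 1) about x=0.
13·x^2 + 10·x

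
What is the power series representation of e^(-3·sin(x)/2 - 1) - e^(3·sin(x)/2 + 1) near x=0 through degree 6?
x^6·(-383·e^(-1)/5120 + 383·e/5120) + x^5·(263·e^(-1)/1280 + 263·e/1280) + x^4·(-21·e^(-1)/128 + 21·e/128) + x^3·(-5·e/16 - 5·e^(-1)/16) + x^2·(-9·e/8 + 9·e^(-1)/8) + x·(-3·e/2 - 3·e^(-1)/2) - e + e^(-1)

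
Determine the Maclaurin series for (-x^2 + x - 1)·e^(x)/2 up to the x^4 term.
-3·x^4/16 - x^3/3 - x^2/4 - 1/2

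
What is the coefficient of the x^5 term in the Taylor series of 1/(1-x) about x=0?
Expand to order 5: 1/(1-x) = x^5 + x^4 + x^3 + x^2 + x + 1 + O(x^6).
The coefficient of x^5 is 1.

Final answer: 1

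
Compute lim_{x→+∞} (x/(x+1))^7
As x → +∞: x/(x+1) = 1/(1 + 1/x) → 1, and the 7th power of a limit-1 base also → 1.
Limit = 1.

Final answer: 1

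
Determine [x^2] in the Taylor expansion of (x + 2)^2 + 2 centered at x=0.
Expand to order 2: (x + 2)^2 + 2 = x^2 + 4·x + 6 + O(x^3).
The coefficient of x^2 is 1.

Final answer: 1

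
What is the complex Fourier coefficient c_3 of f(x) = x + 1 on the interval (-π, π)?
Compute the real Fourier coefficients first: a_3 = 0, b_3 = 2/3.
Then c_3 = (a_3 − i·b_3)/2 = -i/3.

Final answer: -i/3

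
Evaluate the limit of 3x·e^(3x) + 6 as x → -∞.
The product is a 0·∞ indeterminate form at x → -∞.
Rewrite the product as 3x / e^(-3x) (an ∞/∞ form) and apply L'Hôpital, or use the standard hierarchy e^(3|x|) ≫ |x| as x → -∞.
The indeterminate product → 0, so the limit = 6.

Final answer: 6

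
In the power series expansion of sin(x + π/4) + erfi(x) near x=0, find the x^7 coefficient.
Expand to order 7: sin(x + π/4) + erfi(x) = x^7·(-√(2)/10080 + 1/(21·√(π))) - √(2)·x^6/1440 + x^5·(√(2)/240 + 1/(5·√(π))) + √(2)·x^4/48 + x^3·(-√(2)/12 + 2/(3·√(π))) - √(2)·x^2/4 + x·(√(2)/2 + 2/√(π)) + √(2)/2 + O(x^8).
The coefficient of x^7 is -√(2)/10080 + 1/(21·√(π)).

Final answer: -√(2)/10080 + 1/(21·√(π))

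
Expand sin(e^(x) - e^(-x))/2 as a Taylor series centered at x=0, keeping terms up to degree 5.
-23·x^5/120 - x^3/2 + x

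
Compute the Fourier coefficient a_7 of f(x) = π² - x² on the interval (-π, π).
a_7 = (1/π) ∫_{-π}^{π} f(x)·cos(7x) dx.
Evaluate the integral (use parity and integration by parts as needed): a_7 = 4/49.

Final answer: 4/49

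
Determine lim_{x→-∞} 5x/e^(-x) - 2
The quotient is an ∞/∞ indeterminate form as x → -∞.
Compare growth rates of the dominant terms (exponentials ≫ polynomials ≫ logarithms), or apply L'Hôpital's rule; the quotient → 0.
Adding the constant: 0 - 2 = -2. Limit = -2.

Final answer: -2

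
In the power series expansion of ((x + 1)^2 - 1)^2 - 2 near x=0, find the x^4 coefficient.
Expand to order 4: ((x + 1)^2 - 1)^2 - 2 = x^4 + 4·x^3 + 4·x^2 - 2 + O(x^5).
The coefficient of x^4 is 1.

Final answer: 1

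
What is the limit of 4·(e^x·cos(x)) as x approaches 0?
Direct substitution at x = 0 gives 4.

Final answer: 4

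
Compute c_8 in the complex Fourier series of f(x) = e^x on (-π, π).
Compute the real Fourier coefficients first: a_8 = (-1 + e^(2·π))·e^(-π)/(65·π), b_8 = (8 - 8·e^(2·π))·e^(-π)/(65·π).
Then c_8 = (a_8 − i·b_8)/2 = -e^(-π)/(130·π) + e^(π)/(130·π) - 4·i·e^(-π)/(65·π) + 4·i·e^(π)/(65·π).

Final answer: -e^(-π)/(130·π) + e^(π)/(130·π) - 4·i·e^(-π)/(65·π) + 4·i·e^(π)/(65·π)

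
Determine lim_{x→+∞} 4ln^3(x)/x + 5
The quotient is an ∞/∞ indeterminate form as x → +∞.
The polynomial denominator x dominates the logarithmic numerator (any positive power of x ≫ ln^3(x) as x → ∞), so the quotient → 0.
Adding the constant: 0 + 5 = 5. Limit = 5.

Final answer: 5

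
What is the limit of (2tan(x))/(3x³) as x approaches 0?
Both numerator and denominator → 0 as x → 0; this is a 0/0 indeterminate form.
Expand each to leading order near x = 0: numerator ~ 2·x, denominator ~ 3·x^3.
The limit of the ratio is ∞.

Final answer: ∞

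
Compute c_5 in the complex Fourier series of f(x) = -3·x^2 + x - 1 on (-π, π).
Compute the real Fourier coefficients first: a_5 = 12/25, b_5 = 2/5.
Then c_5 = (a_5 − i·b_5)/2 = 6/25 - i/5.

Final answer: 6/25 - i/5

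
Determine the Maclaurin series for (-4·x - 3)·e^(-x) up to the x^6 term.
7·x^6/240 - 17·x^5/120 + 13·x^4/24 - 3·x^3/2 + 5·x^2/2 - x - 3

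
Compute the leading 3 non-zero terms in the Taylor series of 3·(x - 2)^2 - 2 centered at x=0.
3·x^2 - 12·x + 10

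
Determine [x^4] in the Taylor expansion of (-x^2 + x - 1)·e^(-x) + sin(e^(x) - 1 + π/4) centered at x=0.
Expand to order 4: (-x^2 + x - 1)·e^(-x) + sin(e^(x) - 1 + π/4) = x^4·(-17/24 - 11·√(2)/48) + x^3·(5/3 - √(2)/4) - 5·x^2/2 + x·(√(2)/2 + 2) - 1 + √(2)/2 + O(x^5).
The coefficient of x^4 is -17/24 - 11·√(2)/48.

Final answer: -17/24 - 11·√(2)/48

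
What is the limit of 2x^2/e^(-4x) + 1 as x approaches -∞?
The quotient is an ∞/∞ indeterminate form as x → -∞.
Compare growth rates of the dominant terms (exponentials ≫ polynomials ≫ logarithms), or apply L'Hôpital's rule; the quotient → 0.
Adding the constant: 0 + 1 = 1. Limit = 1.

Final answer: 1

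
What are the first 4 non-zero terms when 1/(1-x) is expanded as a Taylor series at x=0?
x^3 + x^2 + x + 1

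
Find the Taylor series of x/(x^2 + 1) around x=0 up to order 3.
-x^3 + x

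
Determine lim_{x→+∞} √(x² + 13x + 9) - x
This is an ∞ − ∞ indeterminate form.
Multiply and divide by the conjugate √(x²+13x + 9) + x; the x² terms cancel, leaving (13x + 9)/(√(x²+13x + 9)+x) → 13/2.
Limit = 13/2.

Final answer: 13/2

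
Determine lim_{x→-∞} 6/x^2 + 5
Evaluate the dominant behaviour as x → -∞; each term tends to a finite value or vanishes.
Limit = 5.

Final answer: 5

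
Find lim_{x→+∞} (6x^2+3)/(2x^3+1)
This is an ∞/∞ indeterminate form as x → +∞.
Divide numerator and denominator by x^3 and let the lower-order terms vanish; the numerator's degree 2 is below the denominator's degree 3, so the quotient → 0.
Limit = 0.

Final answer: 0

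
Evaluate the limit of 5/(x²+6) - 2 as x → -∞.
Evaluate the dominant behaviour as x → -∞; each term tends to a finite value or vanishes.
Limit = -2.

Final answer: -2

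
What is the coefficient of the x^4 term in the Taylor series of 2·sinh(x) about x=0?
Expand to order 4: 2·sinh(x) = x^3/3 + 2·x + O(x^5).
The coefficient of x^4 is 0.

Final answer: 0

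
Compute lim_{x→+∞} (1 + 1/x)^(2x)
As x → +∞: write (1 + 1/x)^(2x) = ((1 + 1/x)^x)^2 → (e^1)^2 = e^2.
Limit = e^(2).

Final answer: e^(2)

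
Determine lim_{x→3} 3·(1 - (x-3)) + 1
Direct substitution at x = 3 gives 4.

Final answer: 4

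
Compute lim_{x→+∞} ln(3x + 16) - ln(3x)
This is an ∞ − ∞ indeterminate form.
Combine the logarithms: ln(3x+16) − ln(3x) = ln((3x+16)/(3x)) = ln(1 + 16/(3x)) → ln(1) = 0.
Limit = 0.

Final answer: 0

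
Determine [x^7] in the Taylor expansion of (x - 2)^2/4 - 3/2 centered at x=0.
Expand to order 7: (x - 2)^2/4 - 3/2 = x^2/4 - x - 1/2 + O(x^8).
The coefficient of x^7 is 0.

Final answer: 0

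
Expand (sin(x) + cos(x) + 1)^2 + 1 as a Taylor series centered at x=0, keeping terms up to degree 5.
17·x^5/60 + x^4/12 - 5·x^3/3 - x^2 + 4·x + 5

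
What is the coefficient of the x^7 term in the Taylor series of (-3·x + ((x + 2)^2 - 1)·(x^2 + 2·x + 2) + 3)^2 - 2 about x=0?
Expand to order 7: (-3·x + ((x + 2)^2 - 1)·(x^2 + 2·x + 2) + 3)^2 - 2 = 12·x^7 + 62·x^6 + 178·x^5 + 319·x^4 + 394·x^3 + 355·x^2 + 198·x + 79 + O(x^8).
The coefficient of x^7 is 12.

Final answer: 12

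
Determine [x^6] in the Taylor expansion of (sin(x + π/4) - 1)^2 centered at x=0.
Expand to order 6: (sin(x + π/4) - 1)^2 = x^6·(-1 + √(2)/2)^2·(-√(2)/(720·(-1 + √(2)/2)) + 1/(720·(-1 + √(2)/2)^2)) + x^5·(-1 + √(2)/2)^2·(√(2)/(120·(-1 + √(2)/2)) + 1/(8·(-1 + √(2)/2)^2)) + x^4·(-1 + √(2)/2)^2·(-1/(24·(-1 + √(2)/2)^2) + √(2)/(24·(-1 + √(2)/2))) + x^3·(-1 + √(2)/2)^2·(-1/(2·(-1 + √(2)/2)^2) - √(2)/(6·(-1 + √(2)/2))) + x^2·(-1 + √(2)/2)^2·(-√(2)/(2·(-1 + √(2)/2)) + 1/(2·(-1 + √(2)/2)^2)) + √(2)·x·(-1 + √(2)/2) + (-1 + √(2)/2)^2 + O(x^7).
The coefficient of x^6 is (-1 + √(2)/2)^2·(-√(2)/(720·(-1 + √(2)/2)) + 1/(720·(-1 + √(2)/2)^2)).

Final answer: (-1 + √(2)/2)^2·(-√(2)/(720·(-1 + √(2)/2)) + 1/(720·(-1 + √(2)/2)^2))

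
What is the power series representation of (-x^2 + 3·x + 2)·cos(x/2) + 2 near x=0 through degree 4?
25·x^4/192 - 3·x^3/8 - 5·x^2/4 + 3·x + 4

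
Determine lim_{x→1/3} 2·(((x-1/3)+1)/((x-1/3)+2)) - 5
Direct substitution at x = 1/3 gives -4.

Final answer: -4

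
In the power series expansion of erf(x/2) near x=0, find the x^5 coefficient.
Expand to order 5: erf(x/2) = x^5/(160·√(π)) - x^3/(12·√(π)) + x/√(π) + O(x^6).
The coefficient of x^5 is 1/(160·√(π)).

Final answer: 1/(160·√(π))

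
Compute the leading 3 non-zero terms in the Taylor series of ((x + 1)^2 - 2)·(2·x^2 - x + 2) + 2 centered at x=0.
3·x^3 - 2·x^2 + 5·x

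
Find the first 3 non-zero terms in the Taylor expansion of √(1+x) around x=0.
-x^2/8 + x/2 + 1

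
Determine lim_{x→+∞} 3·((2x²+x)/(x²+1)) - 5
Evaluate the dominant behaviour as x → +∞; each term tends to a finite value or vanishes.
Limit = 1.

Final answer: 1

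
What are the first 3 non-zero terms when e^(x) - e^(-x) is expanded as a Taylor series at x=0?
x^5/60 + x^3/3 + 2·x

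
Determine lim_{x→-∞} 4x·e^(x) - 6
The product is a 0·∞ indeterminate form at x → -∞.
Rewrite the product as 4x / e^(-x) (an ∞/∞ form) and apply L'Hôpital, or use the standard hierarchy e^(|x|) ≫ |x| as x → -∞.
The indeterminate product → 0, so the limit = -6.

Final answer: -6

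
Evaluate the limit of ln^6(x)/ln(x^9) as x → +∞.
This is an ∞/∞ indeterminate form as x → +∞.
Write ln(x^9) = 9·ln(x), reducing the quotient to ln^5(x)/9 → ∞.
Limit = ∞.

Final answer: ∞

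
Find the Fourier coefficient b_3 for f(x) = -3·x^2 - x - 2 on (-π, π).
b_3 = (1/π) ∫_{-π}^{π} f(x)·sin(3x) dx.
Evaluate the integral (use parity and integration by parts as needed): b_3 = -2/3.

Final answer: -2/3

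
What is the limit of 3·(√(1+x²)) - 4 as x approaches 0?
Direct substitution at x = 0 gives -1.

Final answer: -1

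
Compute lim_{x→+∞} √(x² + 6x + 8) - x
As x → +∞: multiply by the conjugate to get (6x+8)/(√(x²+6x+8)+x); the denominator ~ 2x, so the limit is 6/2 = 3.
Limit = 3.

Final answer: 3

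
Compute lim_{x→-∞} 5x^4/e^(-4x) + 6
The quotient is an ∞/∞ indeterminate form as x → -∞.
Compare growth rates of the dominant terms (exponentials ≫ polynomials ≫ logarithms), or apply L'Hôpital's rule; the quotient → 0.
Adding the constant: 0 + 6 = 6. Limit = 6.

Final answer: 6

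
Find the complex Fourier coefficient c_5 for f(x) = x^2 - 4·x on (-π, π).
Compute the real Fourier coefficients first: a_5 = -4/25, b_5 = -8/5.
Then c_5 = (a_5 − i·b_5)/2 = -2/25 + 4·i/5.

Final answer: -2/25 + 4·i/5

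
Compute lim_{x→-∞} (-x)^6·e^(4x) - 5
The product is a 0·∞ indeterminate form at x → -∞.
Rewrite the product as (-x)^6 / e^(-4x) (an ∞/∞ form) and apply L'Hôpital, or use the standard hierarchy e^(4|x|) ≫ |(-x)^6| as x → -∞.
The indeterminate product → 0, so the limit = -5.

Final answer: -5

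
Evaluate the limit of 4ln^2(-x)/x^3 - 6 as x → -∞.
The quotient is an ∞/∞ indeterminate form as x → -∞.
Compare growth rates of the dominant terms (exponentials ≫ polynomials ≫ logarithms), or apply L'Hôpital's rule; the quotient → 0.
Adding the constant: 0 - 6 = -6. Limit = -6.

Final answer: -6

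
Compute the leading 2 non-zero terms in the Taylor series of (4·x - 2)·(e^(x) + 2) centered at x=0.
10·x - 6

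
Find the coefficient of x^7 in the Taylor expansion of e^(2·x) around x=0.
Expand to order 7: e^(2·x) = 8·x^7/315 + 4·x^6/45 + 4·x^5/15 + 2·x^4/3 + 4·x^3/3 + 2·x^2 + 2·x + 1 + O(x^8).
The coefficient of x^7 is 8/315.

Final answer: 8/315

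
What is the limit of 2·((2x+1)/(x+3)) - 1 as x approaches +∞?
Evaluate the dominant behaviour as x → +∞; each term tends to a finite value or vanishes.
Limit = 3.

Final answer: 3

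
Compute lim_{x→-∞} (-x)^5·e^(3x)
This is a 0·∞ indeterminate form at x → -∞.
Rewrite the product as (-x)^5 / e^(-3x) (an ∞/∞ form) and apply L'Hôpital, or use the standard hierarchy e^(3|x|) ≫ |(-x)^5| as x → -∞.
The indeterminate product → 0, so the limit = 0.

Final answer: 0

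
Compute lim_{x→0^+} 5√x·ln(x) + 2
The product is a 0·∞ indeterminate form at x → 0⁺.
Rewrite the product as 5·ln(x) / x^(-1/2) and apply L'Hôpital, or use the standard hierarchy x^(-1/2) ≫ |ln x| as x → 0⁺.
The indeterminate product → 0, so the limit = 2.

Final answer: 2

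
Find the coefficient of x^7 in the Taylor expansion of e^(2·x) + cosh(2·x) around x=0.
Expand to order 7: e^(2·x) + cosh(2·x) = 8·x^7/315 + 8·x^6/45 + 4·x^5/15 + 4·x^4/3 + 4·x^3/3 + 4·x^2 + 2·x + 2 + O(x^8).
The coefficient of x^7 is 8/315.

Final answer: 8/315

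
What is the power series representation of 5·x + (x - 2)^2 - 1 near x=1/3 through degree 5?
31/9 + 5·(x - 1/3)/3 + (x - 1/3)^2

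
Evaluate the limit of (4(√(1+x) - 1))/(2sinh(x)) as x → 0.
Both numerator and denominator → 0 as x → 0; this is a 0/0 indeterminate form.
Expand each to leading order near x = 0: numerator ~ 2·x, denominator ~ 2·x.
The limit of the ratio is 1.

Final answer: 1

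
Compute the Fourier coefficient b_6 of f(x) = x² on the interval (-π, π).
b_6 = (1/π) ∫_{-π}^{π} f(x)·sin(6x) dx.
Evaluate the integral (use parity and integration by parts as needed): b_6 = 0.

Final answer: 0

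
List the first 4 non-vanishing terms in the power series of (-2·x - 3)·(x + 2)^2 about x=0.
-2·x^3 - 11·x^2 - 20·x - 12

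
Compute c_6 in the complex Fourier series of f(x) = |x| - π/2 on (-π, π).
Compute the real Fourier coefficients first: a_6 = 0, b_6 = 0.
Then c_6 = (a_6 − i·b_6)/2 = 0.

Final answer: 0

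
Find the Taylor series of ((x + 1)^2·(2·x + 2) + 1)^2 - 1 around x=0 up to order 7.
4·x^6 + 24·x^5 + 60·x^4 + 84·x^3 + 72·x^2 + 36·x + 8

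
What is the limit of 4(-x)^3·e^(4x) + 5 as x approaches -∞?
The product is a 0·∞ indeterminate form at x → -∞.
Rewrite the product as 4(-x)^3 / e^(-4x) (an ∞/∞ form) and apply L'Hôpital, or use the standard hierarchy e^(4|x|) ≫ |(-x)^3| as x → -∞.
The indeterminate product → 0, so the limit = 5.

Final answer: 5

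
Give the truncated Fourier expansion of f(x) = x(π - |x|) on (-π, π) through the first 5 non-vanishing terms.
8·sin(x)/π + 8·sin(3·x)/(27·π) + 8·sin(5·x)/(125·π) + 8·sin(7·x)/(343·π) + 8·sin(9·x)/(729·π)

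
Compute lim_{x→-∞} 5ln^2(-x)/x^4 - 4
The quotient is an ∞/∞ indeterminate form as x → -∞.
Compare growth rates of the dominant terms (exponentials ≫ polynomials ≫ logarithms), or apply L'Hôpital's rule; the quotient → 0.
Adding the constant: 0 - 4 = -4. Limit = -4.

Final answer: -4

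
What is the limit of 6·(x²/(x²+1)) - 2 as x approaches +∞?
Evaluate the dominant behaviour as x → +∞; each term tends to a finite value or vanishes.
Limit = 4.

Final answer: 4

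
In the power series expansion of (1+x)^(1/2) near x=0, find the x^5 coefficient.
Expand to order 5: (1+x)^(1/2) = 7·x^5/256 - 5·x^4/128 + x^3/16 - x^2/8 + x/2 + 1 + O(x^6).
The coefficient of x^5 is 7/256.

Final answer: 7/256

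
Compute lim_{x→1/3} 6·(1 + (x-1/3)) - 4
Direct substitution at x = 1/3 gives 2.

Final answer: 2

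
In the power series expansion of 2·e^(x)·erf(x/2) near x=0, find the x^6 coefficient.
Expand to order 6: 2·e^(x)·erf(x/2) = x^6/(720·√(π)) + x^5/(80·√(π)) + x^4/(6·√(π)) + 5·x^3/(6·√(π)) + 2·x^2/√(π) + 2·x/√(π) + O(x^7).
The coefficient of x^6 is 1/(720·√(π)).

Final answer: 1/(720·√(π))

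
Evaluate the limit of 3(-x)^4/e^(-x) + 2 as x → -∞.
The quotient is an ∞/∞ indeterminate form as x → -∞.
Compare growth rates of the dominant terms (exponentials ≫ polynomials ≫ logarithms), or apply L'Hôpital's rule; the quotient → 0.
Adding the constant: 0 + 2 = 2. Limit = 2.

Final answer: 2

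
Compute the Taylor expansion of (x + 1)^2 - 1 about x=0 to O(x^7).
x^2 + 2·x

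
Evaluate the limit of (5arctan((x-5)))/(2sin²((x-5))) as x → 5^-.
Both numerator and denominator → 0 as x → 5^-; this is a 0/0 indeterminate form.
Expand each to leading order near x = 5: numerator ~ 5·(x - 5), denominator ~ 2·(x - 5)^2.
The limit of the ratio is -∞.

Final answer: -∞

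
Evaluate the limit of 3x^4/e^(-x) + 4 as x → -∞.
The quotient is an ∞/∞ indeterminate form as x → -∞.
Compare growth rates of the dominant terms (exponentials ≫ polynomials ≫ logarithms), or apply L'Hôpital's rule; the quotient → 0.
Adding the constant: 0 + 4 = 4. Limit = 4.

Final answer: 4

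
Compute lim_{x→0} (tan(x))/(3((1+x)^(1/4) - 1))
Both numerator and denominator → 0 as x → 0; this is a 0/0 indeterminate form.
Expand each to leading order near x = 0: numerator ~ x, denominator ~ 3·x/4.
The limit of the ratio is 4/3.

Final answer: 4/3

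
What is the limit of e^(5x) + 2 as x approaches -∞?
Evaluate the dominant behaviour as x → -∞; each term tends to a finite value or vanishes.
Limit = 2.

Final answer: 2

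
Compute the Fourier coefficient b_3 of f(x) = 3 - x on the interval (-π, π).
b_3 = (1/π) ∫_{-π}^{π} f(x)·sin(3x) dx.
Evaluate the integral (use parity and integration by parts as needed): b_3 = -2/3.

Final answer: -2/3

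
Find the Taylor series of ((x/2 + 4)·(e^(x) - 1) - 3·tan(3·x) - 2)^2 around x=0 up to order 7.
4624043·x^7/5040 + 1190167·x^6/720 + 767·x^5/3 + 3193·x^4/12 + 238·x^3/3 + 15·x^2 + 20·x + 4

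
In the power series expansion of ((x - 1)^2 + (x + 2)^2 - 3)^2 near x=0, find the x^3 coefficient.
Expand to order 3: ((x - 1)^2 + (x + 2)^2 - 3)^2 = 8·x^3 + 12·x^2 + 8·x + 4 + O(x^4).
The coefficient of x^3 is 8.

Final answer: 8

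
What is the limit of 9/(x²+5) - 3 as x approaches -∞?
Evaluate the dominant behaviour as x → -∞; each term tends to a finite value or vanishes.
Limit = -3.

Final answer: -3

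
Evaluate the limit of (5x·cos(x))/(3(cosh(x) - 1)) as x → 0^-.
Both numerator and denominator → 0 as x → 0^-; this is a 0/0 indeterminate form.
Expand each to leading order near x = 0: numerator ~ 5·x, denominator ~ 3·x^2/2.
The limit of the ratio is -∞.

Final answer: -∞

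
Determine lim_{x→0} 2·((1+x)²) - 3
Direct substitution at x = 0 gives -1.

Final answer: -1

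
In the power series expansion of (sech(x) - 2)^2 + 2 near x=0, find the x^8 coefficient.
Expand to order 8: (sech(x) - 2)^2 + 2 = 599·x^8/10080 - 7·x^6/180 - x^4/6 + x^2 + 3 + O(x^9).
The coefficient of x^8 is 599/10080.

Final answer: 599/10080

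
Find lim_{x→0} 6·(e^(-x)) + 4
Direct substitution at x = 0 gives 10.

Final answer: 10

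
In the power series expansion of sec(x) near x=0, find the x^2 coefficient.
Expand to order 2: sec(x) = x^2/2 + 1 + O(x^3).
The coefficient of x^2 is 1/2.

Final answer: 1/2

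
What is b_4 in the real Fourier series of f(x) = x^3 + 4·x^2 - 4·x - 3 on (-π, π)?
b_4 = (1/π) ∫_{-π}^{π} f(x)·sin(4x) dx.
Evaluate the integral (use parity and integration by parts as needed): b_4 = 35/16 - π^2/2.

Final answer: 35/16 - π^2/2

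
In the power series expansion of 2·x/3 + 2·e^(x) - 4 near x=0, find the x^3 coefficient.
Expand to order 3: 2·x/3 + 2·e^(x) - 4 = x^3/3 + x^2 + 8·x/3 - 2 + O(x^4).
The coefficient of x^3 is 1/3.

Final answer: 1/3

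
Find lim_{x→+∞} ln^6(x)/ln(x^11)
This is an ∞/∞ indeterminate form as x → +∞.
Write ln(x^11) = 11·ln(x), reducing the quotient to ln^5(x)/11 → ∞.
Limit = ∞.

Final answer: ∞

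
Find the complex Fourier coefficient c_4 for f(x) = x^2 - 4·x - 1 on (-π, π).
Compute the real Fourier coefficients first: a_4 = 1/4, b_4 = 2.
Then c_4 = (a_4 − i·b_4)/2 = 1/8 - i.

Final answer: 1/8 - i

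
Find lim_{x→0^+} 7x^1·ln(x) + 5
The product is a 0·∞ indeterminate form at x → 0⁺.
Rewrite the product as 7·ln(x) / x^(-1) and apply L'Hôpital, or use the standard hierarchy x^(-1) ≫ |ln x| as x → 0⁺.
The indeterminate product → 0, so the limit = 5.

Final answer: 5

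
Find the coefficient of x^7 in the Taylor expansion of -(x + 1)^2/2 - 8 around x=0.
Expand to order 7: -(x + 1)^2/2 - 8 = -x^2/2 - x - 17/2 + O(x^8).
The coefficient of x^7 is 0.

Final answer: 0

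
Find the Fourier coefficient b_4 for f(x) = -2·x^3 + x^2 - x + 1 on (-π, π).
b_4 = (1/π) ∫_{-π}^{π} f(x)·sin(4x) dx.
Evaluate the integral (use parity and integration by parts as needed): b_4 = 1/8 + π^2.

Final answer: 1/8 + π^2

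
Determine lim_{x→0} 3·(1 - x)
Direct substitution at x = 0 gives 3.

Final answer: 3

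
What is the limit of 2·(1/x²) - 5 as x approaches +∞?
Evaluate the dominant behaviour as x → +∞; each term tends to a finite value or vanishes.
Limit = -5.

Final answer: -5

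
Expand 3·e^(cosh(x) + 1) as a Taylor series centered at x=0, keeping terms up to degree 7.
31·x^6·e^(2)/240 + x^4·e^(2)/2 + 3·x^2·e^(2)/2 + 3·e^(2)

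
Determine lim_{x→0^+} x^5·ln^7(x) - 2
The product is a 0·∞ indeterminate form at x → 0⁺.
Rewrite the product as ln^7(x) / x^(-5) and apply L'Hôpital, or use the standard hierarchy x^(-5) ≫ |ln x|^7 as x → 0⁺.
The indeterminate product → 0, so the limit = -2.

Final answer: -2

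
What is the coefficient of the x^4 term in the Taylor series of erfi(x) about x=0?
Expand to order 4: erfi(x) = 2·x^3/(3·√(π)) + 2·x/√(π) + O(x^5).
The coefficient of x^4 is 0.

Final answer: 0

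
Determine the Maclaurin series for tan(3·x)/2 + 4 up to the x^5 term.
81·x^5/5 + 9·x^3/2 + 3·x/2 + 4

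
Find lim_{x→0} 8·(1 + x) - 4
Direct substitution at x = 0 gives 4.

Final answer: 4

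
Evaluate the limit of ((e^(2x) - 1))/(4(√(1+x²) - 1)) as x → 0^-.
Both numerator and denominator → 0 as x → 0^-; this is a 0/0 indeterminate form.
Expand each to leading order near x = 0: numerator ~ 2·x, denominator ~ 2·x^2.
The limit of the ratio is -∞.

Final answer: -∞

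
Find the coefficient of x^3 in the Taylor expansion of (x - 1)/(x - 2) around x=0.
Expand to order 3: (x - 1)/(x - 2) = -x^3/16 - x^2/8 - x/4 + 1/2 + O(x^4).
The coefficient of x^3 is -1/16.

Final answer: -1/16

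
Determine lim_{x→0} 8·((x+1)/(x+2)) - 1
Direct substitution at x = 0 gives 3.

Final answer: 3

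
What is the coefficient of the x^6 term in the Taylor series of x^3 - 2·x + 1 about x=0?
Expand to order 6: x^3 - 2·x + 1 = x^3 - 2·x + 1 + O(x^7).
The coefficient of x^6 is 0.

Final answer: 0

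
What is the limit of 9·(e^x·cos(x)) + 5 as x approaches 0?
Direct substitution at x = 0 gives 14.

Final answer: 14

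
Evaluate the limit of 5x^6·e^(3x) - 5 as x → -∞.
The product is a 0·∞ indeterminate form at x → -∞.
Rewrite the product as 5x^6 / e^(-3x) (an ∞/∞ form) and apply L'Hôpital, or use the standard hierarchy e^(3|x|) ≫ |x^6| as x → -∞.
The indeterminate product → 0, so the limit = -5.

Final answer: -5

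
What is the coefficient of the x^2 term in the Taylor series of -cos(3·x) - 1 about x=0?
Expand to order 2: -cos(3·x) - 1 = 9·x^2/2 - 2 + O(x^3).
The coefficient of x^2 is 9/2.

Final answer: 9/2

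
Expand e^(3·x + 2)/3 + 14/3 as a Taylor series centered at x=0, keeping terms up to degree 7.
81·x^7·e^(2)/560 + 27·x^6·e^(2)/80 + 27·x^5·e^(2)/40 + 9·x^4·e^(2)/8 + 3·x^3·e^(2)/2 + 3·x^2·e^(2)/2 + x·e^(2) + e^(2)/3 + 14/3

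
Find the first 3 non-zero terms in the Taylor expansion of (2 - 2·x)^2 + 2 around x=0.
4·x^2 - 8·x + 6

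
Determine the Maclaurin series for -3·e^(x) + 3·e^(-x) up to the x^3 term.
-x^3 - 6·x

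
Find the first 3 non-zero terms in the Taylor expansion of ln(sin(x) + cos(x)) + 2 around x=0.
-x^2 + x + 2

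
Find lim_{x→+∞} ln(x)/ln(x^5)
This is an ∞/∞ indeterminate form as x → +∞.
Write ln(x^5) = 5·ln(x), reducing the quotient to 1/5.
Limit = 1/5.

Final answer: 1/5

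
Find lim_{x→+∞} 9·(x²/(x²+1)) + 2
Evaluate the dominant behaviour as x → +∞; each term tends to a finite value or vanishes.
Limit = 11.

Final answer: 11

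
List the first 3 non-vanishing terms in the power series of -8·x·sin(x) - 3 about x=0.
4·x^4/3 - 8·x^2 - 3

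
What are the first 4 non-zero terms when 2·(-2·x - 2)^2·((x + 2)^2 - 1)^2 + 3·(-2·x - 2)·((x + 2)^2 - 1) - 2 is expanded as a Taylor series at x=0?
602·x^3 + 602·x^2 + 294·x + 52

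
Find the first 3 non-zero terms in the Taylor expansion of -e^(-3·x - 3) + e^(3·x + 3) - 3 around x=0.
x^2·(-9·e^(-3)/2 + 9·e^(3)/2) + x·(3·e^(-3) + 3·e^(3)) - 3 - e^(-3) + e^(3)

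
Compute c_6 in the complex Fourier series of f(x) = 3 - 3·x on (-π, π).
Compute the real Fourier coefficients first: a_6 = 0, b_6 = 1.
Then c_6 = (a_6 − i·b_6)/2 = -i/2.

Final answer: -i/2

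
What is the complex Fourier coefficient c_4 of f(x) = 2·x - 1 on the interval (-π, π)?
Compute the real Fourier coefficients first: a_4 = 0, b_4 = -1.
Then c_4 = (a_4 − i·b_4)/2 = i/2.

Final answer: i/2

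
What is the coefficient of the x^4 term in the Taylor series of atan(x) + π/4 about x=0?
Expand to order 4: atan(x) + π/4 = -x^3/3 + x + π/4 + O(x^5).
The coefficient of x^4 is 0.

Final answer: 0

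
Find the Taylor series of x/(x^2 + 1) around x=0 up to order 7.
-x^7 + x^5 - x^3 + x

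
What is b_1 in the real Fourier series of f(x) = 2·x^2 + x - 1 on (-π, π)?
b_1 = (1/π) ∫_{-π}^{π} f(x)·sin(1x) dx.
Evaluate the integral (use parity and integration by parts as needed): b_1 = 2.

Final answer: 2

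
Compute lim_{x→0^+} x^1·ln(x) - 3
The product is a 0·∞ indeterminate form at x → 0⁺.
Rewrite the product as ln(x) / x^(-1) and apply L'Hôpital, or use the standard hierarchy x^(-1) ≫ |ln x| as x → 0⁺.
The indeterminate product → 0, so the limit = -3.

Final answer: -3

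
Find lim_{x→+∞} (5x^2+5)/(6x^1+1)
This is an ∞/∞ indeterminate form as x → +∞.
Divide numerator and denominator by x^2 and let the lower-order terms vanish; the numerator's degree 2 exceeds the denominator's degree 1, so the quotient diverges.
Limit = ∞.

Final answer: ∞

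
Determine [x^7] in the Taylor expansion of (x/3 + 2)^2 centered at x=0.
Expand to order 7: (x/3 + 2)^2 = x^2/9 + 4·x/3 + 4 + O(x^8).
The coefficient of x^7 is 0.

Final answer: 0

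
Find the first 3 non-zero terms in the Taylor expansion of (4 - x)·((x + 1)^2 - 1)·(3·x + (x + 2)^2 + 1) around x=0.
17·x^3 + 66·x^2 + 40·x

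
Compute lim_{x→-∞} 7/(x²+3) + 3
Evaluate the dominant behaviour as x → -∞; each term tends to a finite value or vanishes.
Limit = 3.

Final answer: 3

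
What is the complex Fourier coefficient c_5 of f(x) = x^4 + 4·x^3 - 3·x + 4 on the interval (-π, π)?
Compute the real Fourier coefficients first: a_5 = 48/625 - 8·π^2/25, b_5 = -198/125 + 8·π^2/5.
Then c_5 = (a_5 − i·b_5)/2 = -4·π^2/25 + 24/625 - 4·i·π^2/5 + 99·i/125.

Final answer: -4·π^2/25 + 24/625 - 4·i·π^2/5 + 99·i/125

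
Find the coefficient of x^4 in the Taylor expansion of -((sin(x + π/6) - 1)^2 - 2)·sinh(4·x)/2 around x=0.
Expand to order 4: -((sin(x + π/6) - 1)^2 - 2)·sinh(4·x)/2 = 3·√(3)·x^4 + 22·x^3/3 + √(3)·x^2 + 7·x/2 + O(x^5).
The coefficient of x^4 is 3·√(3).

Final answer: 3·√(3)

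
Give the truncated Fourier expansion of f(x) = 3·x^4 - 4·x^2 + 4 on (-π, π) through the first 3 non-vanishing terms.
(160 - 24·π^2)·cos(x) + (-13 + 6·π^2)·cos(2·x) - 4·π^2/3 + 4 + 3·π^4/5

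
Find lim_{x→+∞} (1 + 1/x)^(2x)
As x → +∞: write (1 + 1/x)^(2x) = ((1 + 1/x)^x)^2 → (e^1)^2 = e^2.
Limit = e^(2).

Final answer: e^(2)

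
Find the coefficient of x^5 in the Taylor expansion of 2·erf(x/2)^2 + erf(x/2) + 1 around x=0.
Expand to order 5: 2·erf(x/2)^2 + erf(x/2) + 1 = x^5/(160·√(π)) - x^4/(3·π) - x^3/(12·√(π)) + 2·x^2/π + x/√(π) + 1 + O(x^6).
The coefficient of x^5 is 1/(160·√(π)).

Final answer: 1/(160·√(π))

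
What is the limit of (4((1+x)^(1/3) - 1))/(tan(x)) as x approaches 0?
Both numerator and denominator → 0 as x → 0; this is a 0/0 indeterminate form.
Expand each to leading order near x = 0: numerator ~ 4·x/3, denominator ~ x.
The limit of the ratio is 4/3.

Final answer: 4/3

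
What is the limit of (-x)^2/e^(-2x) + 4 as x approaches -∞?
The quotient is an ∞/∞ indeterminate form as x → -∞.
Compare growth rates of the dominant terms (exponentials ≫ polynomials ≫ logarithms), or apply L'Hôpital's rule; the quotient → 0.
Adding the constant: 0 + 4 = 4. Limit = 4.

Final answer: 4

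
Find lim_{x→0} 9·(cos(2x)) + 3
Direct substitution at x = 0 gives 12.

Final answer: 12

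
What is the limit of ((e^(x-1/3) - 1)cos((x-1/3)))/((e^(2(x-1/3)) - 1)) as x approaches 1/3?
Both numerator and denominator → 0 as x → 1/3; this is a 0/0 indeterminate form.
Expand each to leading order near x = 1/3: numerator ~ (x - 1/3), denominator ~ 2·(x - 1/3).
The limit of the ratio is 1/2.

Final answer: 1/2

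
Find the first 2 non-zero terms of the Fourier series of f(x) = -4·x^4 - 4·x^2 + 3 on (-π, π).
(-176 + 32·π^2)·cos(x) - 4·π^4/5 - 4·π^2/3 + 3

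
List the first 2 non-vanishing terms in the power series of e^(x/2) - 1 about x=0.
x^2/8 + x/2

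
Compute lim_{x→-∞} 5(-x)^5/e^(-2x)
This is an ∞/∞ indeterminate form as x → -∞.
Compare growth rates of the dominant terms (exponentials ≫ polynomials ≫ logarithms), or apply L'Hôpital's rule; the quotient → 0.
Limit = 0.

Final answer: 0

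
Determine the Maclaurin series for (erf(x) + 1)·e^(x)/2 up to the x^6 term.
x^6·(1/1440 + 19/(360·√(π))) + x^5·(1/240 - 1/(40·√(π))) + x^4·(1/48 - 1/(6·√(π))) + x^3·(1/12 + 1/(6·√(π))) + x^2·(1/4 + 1/√(π)) + x·(1/2 + 1/√(π)) + 1/2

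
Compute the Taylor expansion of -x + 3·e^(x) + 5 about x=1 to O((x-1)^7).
4 + 3·e + (-1 + 3·e)·(x - 1) + 3·e·(x - 1)^2/2 + e·(x - 1)^3/2 + e·(x - 1)^4/8 + e·(x - 1)^5/40 + e·(x - 1)^6/240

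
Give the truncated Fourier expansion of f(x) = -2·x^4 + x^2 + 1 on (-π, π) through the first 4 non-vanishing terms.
(-100 + 16·π^2)·cos(x) + (7 - 4·π^2)·cos(2·x) + (-44/27 + 16·π^2/9)·cos(3·x) - 2·π^4/5 + 1 + π^2/3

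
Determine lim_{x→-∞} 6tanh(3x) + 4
Evaluate the dominant behaviour as x → -∞; each term tends to a finite value or vanishes.
Limit = -2.

Final answer: -2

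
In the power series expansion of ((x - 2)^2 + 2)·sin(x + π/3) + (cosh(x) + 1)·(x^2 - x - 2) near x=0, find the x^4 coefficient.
Expand to order 4: ((x - 2)^2 + 2)·sin(x + π/3) + (cosh(x) + 1)·(x^2 - x - 2) = x^4·(3/4 - √(3)/8) + x^3·(-1/2 + √(3)) + x^2·(-√(3) - 1) + x·(1 - 2·√(3)) - 4 + 3·√(3) + O(x^5).
The coefficient of x^4 is 3/4 - √(3)/8.

Final answer: 3/4 - √(3)/8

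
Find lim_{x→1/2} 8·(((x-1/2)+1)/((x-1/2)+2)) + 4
Direct substitution at x = 1/2 gives 8.

Final answer: 8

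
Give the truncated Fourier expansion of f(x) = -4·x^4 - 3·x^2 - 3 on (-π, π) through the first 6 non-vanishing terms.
(-180 + 32·π^2)·cos(x) + (9 - 8·π^2)·cos(2·x) + (-28/27 + 32·π^2/9)·cos(3·x) - 2·π^2·cos(4·x) + (108/625 + 32·π^2/25)·cos(5·x) - 4·π^4/5 - π^2 - 3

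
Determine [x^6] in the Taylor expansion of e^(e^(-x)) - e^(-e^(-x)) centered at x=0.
e^(-1)/80 + 203·e/720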